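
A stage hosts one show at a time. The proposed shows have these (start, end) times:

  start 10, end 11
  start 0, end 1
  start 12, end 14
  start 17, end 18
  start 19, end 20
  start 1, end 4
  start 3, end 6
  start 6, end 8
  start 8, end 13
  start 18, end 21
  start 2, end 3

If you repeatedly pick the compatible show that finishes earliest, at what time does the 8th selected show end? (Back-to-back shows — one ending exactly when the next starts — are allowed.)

Order by finish time; keep every interval that doesn't clash with the previous kept one.
Sorted by end: (0,1)  (2,3)  (1,4)  (3,6)  (6,8)  (10,11)  (8,13)  (12,14)  (17,18)  (19,20)  (18,21)
take (0,1); take (2,3); take (3,6); take (6,8); take (10,11); skip (8,13); take (12,14); take (17,18); take (19,20).
Selected: (0,1) (2,3) (3,6) (6,8) (10,11) (12,14) (17,18) (19,20)

20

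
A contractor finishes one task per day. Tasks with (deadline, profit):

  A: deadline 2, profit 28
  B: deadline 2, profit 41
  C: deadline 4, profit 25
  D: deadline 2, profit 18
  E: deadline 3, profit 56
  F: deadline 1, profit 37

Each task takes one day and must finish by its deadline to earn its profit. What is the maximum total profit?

159

Profit order: E=56 B=41 F=37 A=28 C=25 D=18
Assign: E→slot 3, B→slot 2, F→slot 1, A skipped, C→slot 4, D skipped.
Slots: [1:F] [2:B] [3:E] [4:C]
Profit = 37 + 41 + 56 + 25 = 159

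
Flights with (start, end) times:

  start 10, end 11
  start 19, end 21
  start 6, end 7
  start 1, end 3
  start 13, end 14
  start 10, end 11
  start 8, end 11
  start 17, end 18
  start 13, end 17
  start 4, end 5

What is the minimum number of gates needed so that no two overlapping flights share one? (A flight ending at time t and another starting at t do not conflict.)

3

Count concurrent intervals with a sweep; the peak is the room count.
Events (time:±→running): 1:+→1 3:-→0 4:+→1 5:-→0 6:+→1 7:-→0 8:+→1 10:+→2 10:+→3 … peak 3.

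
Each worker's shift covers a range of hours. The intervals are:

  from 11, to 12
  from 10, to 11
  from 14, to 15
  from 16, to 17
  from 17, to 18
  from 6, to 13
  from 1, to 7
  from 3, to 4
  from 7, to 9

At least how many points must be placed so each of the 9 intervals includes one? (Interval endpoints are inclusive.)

5

Process intervals by earliest right end; each time one isn't hit yet, stab at its right endpoint.
By right end: [3,4]  [1,7]  [7,9]  [10,11]  [11,12]  [6,13]  [14,15]  [16,17]  [17,18]
[3,4] uncovered → point at 4; [7,9] uncovered → point at 9; [10,11] uncovered → point at 11; [14,15] uncovered → point at 15; [16,17] uncovered → point at 17.
Points: 4, 9, 11, 15, 17 (5 total).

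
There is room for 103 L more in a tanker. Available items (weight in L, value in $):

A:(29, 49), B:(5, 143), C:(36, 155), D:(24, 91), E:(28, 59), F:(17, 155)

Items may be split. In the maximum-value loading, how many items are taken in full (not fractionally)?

4

Sort by value per unit weight and fill in that order.
Order: B (143/5=28.60) > F (155/17=9.12) > C (155/36=4.31) > D (91/24=3.79) > E (59/28=2.11) > A (49/29=1.69)
Fill: take B (5 @ 143) → take F (17 @ 155) → take C (36 @ 155) → take D (24 @ 91) → take 21/28 of E → 44.25; 103/103 used.
4 item(s) taken whole; one partial (take 21/28 of E).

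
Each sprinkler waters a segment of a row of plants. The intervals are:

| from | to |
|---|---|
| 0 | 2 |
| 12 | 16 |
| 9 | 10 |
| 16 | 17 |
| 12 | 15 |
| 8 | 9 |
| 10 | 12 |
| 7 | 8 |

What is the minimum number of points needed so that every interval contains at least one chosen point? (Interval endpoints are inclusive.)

Sorted: [0,2] [7,8] [8,9] [9,10] [10,12] [12,15] [12,16] [16,17]
{[0,2]} hit by 2; {[7,8],[8,9]} hit by 8; {[9,10],[10,12]} hit by 10; {[12,15],[12,16]} hit by 15; {[16,17]} hit by 17.
Points: 2, 8, 10, 15, 17 (5 total).

5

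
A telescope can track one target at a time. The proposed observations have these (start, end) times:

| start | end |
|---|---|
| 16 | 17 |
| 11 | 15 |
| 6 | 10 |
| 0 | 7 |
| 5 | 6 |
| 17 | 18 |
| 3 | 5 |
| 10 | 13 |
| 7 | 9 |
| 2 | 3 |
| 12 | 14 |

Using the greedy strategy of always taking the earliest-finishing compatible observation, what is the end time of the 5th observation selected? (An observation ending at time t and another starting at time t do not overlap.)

13

By end time: (2,3), (3,5), (5,6), (0,7), (7,9), (6,10), (10,13), (12,14), (11,15), (16,17), (17,18).
Pick (2,3); next start ≥ 3 → (3,5); next start ≥ 5 → (5,6); next start ≥ 6 → (7,9); next start ≥ 9 → (10,13); next start ≥ 13 → (16,17); next start ≥ 17 → (17,18).
Selected: (2,3) (3,5) (5,6) (7,9) (10,13) (16,17) (17,18)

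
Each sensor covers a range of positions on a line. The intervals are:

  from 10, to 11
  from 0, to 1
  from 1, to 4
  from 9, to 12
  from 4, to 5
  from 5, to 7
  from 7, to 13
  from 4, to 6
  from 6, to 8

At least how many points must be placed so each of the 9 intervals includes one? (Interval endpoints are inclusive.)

Sorted: [0,1] [1,4] [4,5] [4,6] [5,7] [6,8] [10,11] [9,12] [7,13]
{[0,1],[1,4]} hit by 1; {[4,5],[4,6],[5,7]} hit by 5; {[6,8]} hit by 8; {[10,11],[9,12],[7,13]} hit by 11.
Points: 1, 5, 8, 11 (4 total).

4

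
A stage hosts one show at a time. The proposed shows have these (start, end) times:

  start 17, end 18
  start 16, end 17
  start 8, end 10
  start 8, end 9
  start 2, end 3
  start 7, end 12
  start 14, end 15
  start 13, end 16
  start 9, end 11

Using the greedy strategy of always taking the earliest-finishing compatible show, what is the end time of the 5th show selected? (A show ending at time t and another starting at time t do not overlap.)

Order by finish time; keep every interval that doesn't clash with the previous kept one.
By end time: (2,3), (8,9), (8,10), (9,11), (7,12), (14,15), (13,16), (16,17), (17,18).
Pick (2,3); next start ≥ 3 → (8,9); next start ≥ 9 → (9,11); next start ≥ 11 → (14,15); next start ≥ 15 → (16,17); next start ≥ 17 → (17,18).
Selected: (2,3) (8,9) (9,11) (14,15) (16,17) (17,18)

17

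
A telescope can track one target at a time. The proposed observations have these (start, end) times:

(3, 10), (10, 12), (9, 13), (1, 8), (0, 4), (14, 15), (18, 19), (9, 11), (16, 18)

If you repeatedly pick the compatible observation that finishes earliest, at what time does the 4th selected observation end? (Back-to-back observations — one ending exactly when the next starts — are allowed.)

18

Order by finish time; keep every interval that doesn't clash with the previous kept one.
Sorted by end: (0,4)  (1,8)  (3,10)  (9,11)  (10,12)  (9,13)  (14,15)  (16,18)  (18,19)
take (0,4); skip (1,8); take (9,11); skip (10,12); take (14,15); take (16,18); take (18,19).
Selected: (0,4) (9,11) (14,15) (16,18) (18,19)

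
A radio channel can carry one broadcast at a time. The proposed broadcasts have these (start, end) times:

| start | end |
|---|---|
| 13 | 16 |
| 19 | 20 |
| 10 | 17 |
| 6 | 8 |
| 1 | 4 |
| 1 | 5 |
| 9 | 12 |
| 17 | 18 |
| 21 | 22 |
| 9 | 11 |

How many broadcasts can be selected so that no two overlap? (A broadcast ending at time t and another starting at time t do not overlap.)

Greedy by earliest finish: after sorting by end time, pick each interval compatible with the last pick.
By end time: (1,4), (1,5), (6,8), (9,11), (9,12), (13,16), (10,17), (17,18), (19,20), (21,22).
Pick (1,4); next start ≥ 4 → (6,8); next start ≥ 8 → (9,11); next start ≥ 11 → (13,16); next start ≥ 16 → (17,18); next start ≥ 18 → (19,20); next start ≥ 20 → (21,22).
Selected 7 broadcasts.

7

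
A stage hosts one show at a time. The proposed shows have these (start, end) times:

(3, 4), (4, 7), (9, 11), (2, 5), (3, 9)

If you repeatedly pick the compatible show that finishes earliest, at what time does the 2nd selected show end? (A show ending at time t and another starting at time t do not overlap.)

7

Order by finish time; keep every interval that doesn't clash with the previous kept one.
Sorted by end: (3,4)  (2,5)  (4,7)  (3,9)  (9,11)
take (3,4); take (4,7); take (9,11).
Selected: (3,4) (4,7) (9,11)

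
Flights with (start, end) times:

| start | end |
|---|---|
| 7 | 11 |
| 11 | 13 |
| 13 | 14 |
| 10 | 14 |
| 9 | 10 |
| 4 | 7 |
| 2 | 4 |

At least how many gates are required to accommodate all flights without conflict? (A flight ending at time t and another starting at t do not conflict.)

2

Count concurrent intervals with a sweep; the peak is the room count.
Events (time:±→running): 2:+→1 4:-→0 4:+→1 7:-→0 7:+→1 9:+→2 … peak 2.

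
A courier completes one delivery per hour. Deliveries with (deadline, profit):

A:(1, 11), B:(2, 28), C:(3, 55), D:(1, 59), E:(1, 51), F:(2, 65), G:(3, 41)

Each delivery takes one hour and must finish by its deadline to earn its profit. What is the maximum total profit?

179

Sort by profit descending; place each in the latest free slot ≤ its deadline.
Profit order: F=65 D=59 C=55 E=51 G=41 B=28 A=11
Assign: F→slot 2, D→slot 1, C→slot 3, E skipped, G skipped, B skipped, A skipped.
Slots: [1:D] [2:F] [3:C]
Profit = 59 + 65 + 55 = 179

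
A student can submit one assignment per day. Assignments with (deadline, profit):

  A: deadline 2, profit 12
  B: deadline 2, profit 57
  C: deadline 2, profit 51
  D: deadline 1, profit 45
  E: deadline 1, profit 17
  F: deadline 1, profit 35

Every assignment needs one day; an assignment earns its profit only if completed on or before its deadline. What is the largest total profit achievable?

108

By profit: B(d2,57), C(d2,51), D(d1,45), F(d1,35), E(d1,17), A(d2,12)
B→slot 2; C→slot 1; D skipped; F skipped; E skipped; A skipped.
Profit = 51 + 57 = 108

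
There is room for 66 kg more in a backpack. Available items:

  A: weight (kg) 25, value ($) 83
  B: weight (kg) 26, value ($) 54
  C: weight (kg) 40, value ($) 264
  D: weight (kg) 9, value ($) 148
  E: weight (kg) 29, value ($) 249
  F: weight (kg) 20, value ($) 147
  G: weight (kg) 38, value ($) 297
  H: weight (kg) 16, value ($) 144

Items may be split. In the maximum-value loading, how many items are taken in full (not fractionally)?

Order: D (148/9=16.44) > H (144/16=9.00) > E (249/29=8.59) > G (297/38=7.82) > F (147/20=7.35) > C (264/40=6.60) > A (83/25=3.32) > B (54/26=2.08)
Fill: take D (9 @ 148) → take H (16 @ 144) → take E (29 @ 249) → take 12/38 of G → 93.79; 66/66 used.
3 item(s) taken whole; one partial (take 12/38 of G).

3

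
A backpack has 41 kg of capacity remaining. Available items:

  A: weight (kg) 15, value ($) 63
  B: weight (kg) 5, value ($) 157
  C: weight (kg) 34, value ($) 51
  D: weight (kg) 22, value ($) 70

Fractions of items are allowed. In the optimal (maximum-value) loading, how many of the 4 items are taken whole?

2

Ratios (sorted): B 31.40, A 4.20, D 3.18, C 1.50
take B (5 @ 157); take A (15 @ 63); take 21/22 of D → 66.82. Capacity used 41/41.
2 item(s) taken whole; one partial (take 21/22 of D).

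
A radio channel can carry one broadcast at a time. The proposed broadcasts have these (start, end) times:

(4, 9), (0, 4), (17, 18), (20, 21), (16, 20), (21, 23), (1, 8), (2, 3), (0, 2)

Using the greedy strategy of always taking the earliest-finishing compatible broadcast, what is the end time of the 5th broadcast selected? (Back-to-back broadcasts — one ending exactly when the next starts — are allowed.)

21

Greedy by earliest finish: after sorting by end time, pick each interval compatible with the last pick.
Sorted by end: (0,2)  (2,3)  (0,4)  (1,8)  (4,9)  (17,18)  (16,20)  (20,21)  (21,23)
take (0,2); take (2,3); skip (0,4); take (4,9); take (17,18); take (20,21); take (21,23).
Selected: (0,2) (2,3) (4,9) (17,18) (20,21) (21,23)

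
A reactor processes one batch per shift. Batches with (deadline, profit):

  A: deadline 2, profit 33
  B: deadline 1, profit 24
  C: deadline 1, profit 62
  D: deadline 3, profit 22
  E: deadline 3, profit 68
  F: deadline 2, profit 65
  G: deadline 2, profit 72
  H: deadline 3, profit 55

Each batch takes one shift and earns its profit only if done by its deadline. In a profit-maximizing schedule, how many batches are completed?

By profit: G(d2,72), E(d3,68), F(d2,65), C(d1,62), H(d3,55), A(d2,33), B(d1,24), D(d3,22)
G→slot 2; E→slot 3; F→slot 1; C skipped; H skipped; A skipped; B skipped; D skipped.
3 of 8 scheduled.

3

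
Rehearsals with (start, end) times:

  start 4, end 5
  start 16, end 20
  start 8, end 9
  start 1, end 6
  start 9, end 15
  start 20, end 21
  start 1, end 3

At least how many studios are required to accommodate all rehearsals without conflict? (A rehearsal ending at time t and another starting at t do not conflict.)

2

Count concurrent intervals with a sweep; the peak is the room count.
starts: [1, 1, 4, 8, 9, 16, 20]
ends:   [3, 5, 6, 9, 15, 20, 21]
s1→1 s1→2  — peak 2.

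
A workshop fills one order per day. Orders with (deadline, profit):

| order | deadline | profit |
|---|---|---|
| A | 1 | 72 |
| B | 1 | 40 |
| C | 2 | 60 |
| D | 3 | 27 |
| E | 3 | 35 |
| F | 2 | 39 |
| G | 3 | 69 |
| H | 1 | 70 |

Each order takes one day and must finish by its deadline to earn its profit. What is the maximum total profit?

Take jobs in profit order; each goes to the latest open slot no later than its deadline.
By profit: A(d1,72), H(d1,70), G(d3,69), C(d2,60), B(d1,40), F(d2,39), E(d3,35), D(d3,27)
A→slot 1; H skipped; G→slot 3; C→slot 2; B skipped; F skipped; E skipped; D skipped.
Profit = 72 + 60 + 69 = 201

201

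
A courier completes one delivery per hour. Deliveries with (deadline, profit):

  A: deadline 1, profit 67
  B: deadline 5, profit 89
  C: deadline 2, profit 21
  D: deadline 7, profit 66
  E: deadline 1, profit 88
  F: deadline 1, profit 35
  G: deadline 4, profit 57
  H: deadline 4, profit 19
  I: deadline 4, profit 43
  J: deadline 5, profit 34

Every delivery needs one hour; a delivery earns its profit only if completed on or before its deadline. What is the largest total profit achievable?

377

Sort by profit descending; place each in the latest free slot ≤ its deadline.
By profit: B(d5,89), E(d1,88), A(d1,67), D(d7,66), G(d4,57), I(d4,43), F(d1,35), J(d5,34), C(d2,21), H(d4,19)
B→slot 5; E→slot 1; A skipped; D→slot 7; G→slot 4; I→slot 3; F skipped; J→slot 2; C skipped; H skipped.
Profit = 88 + 34 + 43 + 57 + 89 + 66 = 377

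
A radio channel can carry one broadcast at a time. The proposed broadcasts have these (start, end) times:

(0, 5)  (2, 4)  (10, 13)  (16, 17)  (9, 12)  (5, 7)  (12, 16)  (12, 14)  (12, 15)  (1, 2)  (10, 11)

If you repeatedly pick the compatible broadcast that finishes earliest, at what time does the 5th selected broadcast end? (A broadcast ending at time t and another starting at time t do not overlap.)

By end time: (1,2), (2,4), (0,5), (5,7), (10,11), (9,12), (10,13), (12,14), (12,15), (12,16), (16,17).
Pick (1,2); next start ≥ 2 → (2,4); next start ≥ 4 → (5,7); next start ≥ 7 → (10,11); next start ≥ 11 → (12,14); next start ≥ 14 → (16,17).
Selected: (1,2) (2,4) (5,7) (10,11) (12,14) (16,17)

14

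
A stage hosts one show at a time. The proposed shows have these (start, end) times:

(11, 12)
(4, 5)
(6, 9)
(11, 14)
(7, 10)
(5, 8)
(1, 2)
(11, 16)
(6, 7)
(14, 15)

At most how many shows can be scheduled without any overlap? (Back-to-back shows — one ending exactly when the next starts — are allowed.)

Greedy by earliest finish: after sorting by end time, pick each interval compatible with the last pick.
Sorted by end: (1,2)  (4,5)  (6,7)  (5,8)  (6,9)  (7,10)  (11,12)  (11,14)  (14,15)  (11,16)
take (1,2); take (4,5); take (6,7); skip (5,8); skip (6,9); take (7,10); take (11,12); skip (11,14); take (14,15); skip (11,16).
Selected 6 shows.

6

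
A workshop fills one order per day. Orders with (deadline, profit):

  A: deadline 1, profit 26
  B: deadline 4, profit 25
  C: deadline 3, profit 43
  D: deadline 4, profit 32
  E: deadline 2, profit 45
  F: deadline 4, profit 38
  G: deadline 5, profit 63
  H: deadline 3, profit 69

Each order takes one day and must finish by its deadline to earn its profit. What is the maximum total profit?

258

Sort by profit descending; place each in the latest free slot ≤ its deadline.
By profit: H(d3,69), G(d5,63), E(d2,45), C(d3,43), F(d4,38), D(d4,32), A(d1,26), B(d4,25)
H→slot 3; G→slot 5; E→slot 2; C→slot 1; F→slot 4; D skipped; A skipped; B skipped.
Profit = 43 + 45 + 69 + 38 + 63 = 258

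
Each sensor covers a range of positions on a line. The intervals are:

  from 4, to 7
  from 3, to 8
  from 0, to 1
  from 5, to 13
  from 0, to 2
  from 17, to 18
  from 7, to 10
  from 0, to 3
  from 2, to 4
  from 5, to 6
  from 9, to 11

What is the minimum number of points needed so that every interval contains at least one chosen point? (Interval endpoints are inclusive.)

Process intervals by earliest right end; each time one isn't hit yet, stab at its right endpoint.
By right end: [0,1]  [0,2]  [0,3]  [2,4]  [5,6]  [4,7]  [3,8]  [7,10]  [9,11]  [5,13]  [17,18]
[0,1] uncovered → point at 1; [2,4] uncovered → point at 4; [5,6] uncovered → point at 6; [7,10] uncovered → point at 10; [17,18] uncovered → point at 18.
Points: 1, 4, 6, 10, 18 (5 total).

5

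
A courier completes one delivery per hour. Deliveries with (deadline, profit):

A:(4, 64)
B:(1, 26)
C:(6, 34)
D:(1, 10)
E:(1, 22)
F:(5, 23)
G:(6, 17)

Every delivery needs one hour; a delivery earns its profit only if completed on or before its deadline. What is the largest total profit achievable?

164

Take jobs in profit order; each goes to the latest open slot no later than its deadline.
By profit: A(d4,64), C(d6,34), B(d1,26), F(d5,23), E(d1,22), G(d6,17), D(d1,10)
A→slot 4; C→slot 6; B→slot 1; F→slot 5; E skipped; G→slot 3; D skipped.
Profit = 26 + 17 + 64 + 23 + 34 = 164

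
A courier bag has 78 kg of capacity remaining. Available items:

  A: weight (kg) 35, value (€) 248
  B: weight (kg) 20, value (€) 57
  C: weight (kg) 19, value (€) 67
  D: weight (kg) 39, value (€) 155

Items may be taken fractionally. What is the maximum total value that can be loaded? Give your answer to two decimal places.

417.11

Ratios (sorted): A 7.09, D 3.97, C 3.53, B 2.85
take A (35 @ 248); take D (39 @ 155); take 4/19 of C → 14.11. Capacity used 78/78.
Total value = 417.11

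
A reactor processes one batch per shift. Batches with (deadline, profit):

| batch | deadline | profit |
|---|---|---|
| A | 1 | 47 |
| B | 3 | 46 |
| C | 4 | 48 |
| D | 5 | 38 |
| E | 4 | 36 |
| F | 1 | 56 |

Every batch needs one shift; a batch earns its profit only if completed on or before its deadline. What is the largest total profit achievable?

224

Sort by profit descending; place each in the latest free slot ≤ its deadline.
Profit order: F=56 C=48 A=47 B=46 D=38 E=36
Assign: F→slot 1, C→slot 4, A skipped, B→slot 3, D→slot 5, E→slot 2.
Slots: [1:F] [2:E] [3:B] [4:C] [5:D]
Profit = 56 + 36 + 46 + 48 + 38 = 224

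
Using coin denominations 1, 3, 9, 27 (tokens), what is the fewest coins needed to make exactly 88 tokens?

6

Greedy: take as many of the largest coin as possible, then repeat with the remainder.
88 − 3×27→7 − 2×3→1 − 1×1→0
Total coins = 3 + 2 + 1 = 6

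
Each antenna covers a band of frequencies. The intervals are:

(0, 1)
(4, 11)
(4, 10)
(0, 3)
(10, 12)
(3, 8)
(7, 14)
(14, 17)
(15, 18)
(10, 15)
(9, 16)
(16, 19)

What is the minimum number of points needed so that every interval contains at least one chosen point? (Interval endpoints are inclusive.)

Sort by right endpoint; whenever an interval is uncovered, place a point at its right end.
By right end: [0,1]  [0,3]  [3,8]  [4,10]  [4,11]  [10,12]  [7,14]  [10,15]  [9,16]  [14,17]  [15,18]  [16,19]
[0,1] uncovered → point at 1; [3,8] uncovered → point at 8; [10,12] uncovered → point at 12; [14,17] uncovered → point at 17.
Points: 1, 8, 12, 17 (4 total).

4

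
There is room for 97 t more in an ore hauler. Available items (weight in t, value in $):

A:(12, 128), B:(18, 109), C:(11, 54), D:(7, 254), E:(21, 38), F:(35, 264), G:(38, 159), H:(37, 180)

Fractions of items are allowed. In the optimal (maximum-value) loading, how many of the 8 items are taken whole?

5

Ratios (sorted): D 36.29, A 10.67, F 7.54, B 6.06, C 4.91, H 4.86, G 4.18, E 1.81
take D (7 @ 254); take A (12 @ 128); take F (35 @ 264); take B (18 @ 109); take C (11 @ 54); take 14/37 of H → 68.11. Capacity used 97/97.
5 item(s) taken whole; one partial (take 14/37 of H).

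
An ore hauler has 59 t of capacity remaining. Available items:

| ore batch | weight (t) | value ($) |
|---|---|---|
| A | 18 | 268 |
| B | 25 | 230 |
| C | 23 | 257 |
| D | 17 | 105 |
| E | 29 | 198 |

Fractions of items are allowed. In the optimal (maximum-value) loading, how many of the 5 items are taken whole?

Greedy by value/weight ratio, highest first.
Ratios (sorted): A 14.89, C 11.17, B 9.20, E 6.83, D 6.18
take A (18 @ 268); take C (23 @ 257); take 18/25 of B → 165.60. Capacity used 59/59.
2 item(s) taken whole; one partial (take 18/25 of B).

2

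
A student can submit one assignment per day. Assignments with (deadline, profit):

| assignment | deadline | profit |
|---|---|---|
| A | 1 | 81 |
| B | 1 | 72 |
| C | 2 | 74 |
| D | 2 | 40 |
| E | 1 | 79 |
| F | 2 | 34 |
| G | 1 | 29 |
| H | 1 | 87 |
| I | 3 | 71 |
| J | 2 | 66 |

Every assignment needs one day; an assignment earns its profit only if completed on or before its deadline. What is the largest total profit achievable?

232

By profit: H(d1,87), A(d1,81), E(d1,79), C(d2,74), B(d1,72), I(d3,71), J(d2,66), D(d2,40), F(d2,34), G(d1,29)
H→slot 1; A skipped; E skipped; C→slot 2; B skipped; I→slot 3; J skipped; D skipped; F skipped; G skipped.
Profit = 87 + 74 + 71 = 232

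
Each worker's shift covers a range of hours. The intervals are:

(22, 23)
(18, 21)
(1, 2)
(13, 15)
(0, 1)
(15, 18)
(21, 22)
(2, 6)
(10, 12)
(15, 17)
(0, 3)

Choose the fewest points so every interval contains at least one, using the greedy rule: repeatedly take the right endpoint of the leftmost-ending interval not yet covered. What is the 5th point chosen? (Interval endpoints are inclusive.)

Sorted: [0,1] [1,2] [0,3] [2,6] [10,12] [13,15] [15,17] [15,18] [18,21] [21,22] [22,23]
{[0,1],[1,2],[0,3]} hit by 1; {[2,6]} hit by 6; {[10,12]} hit by 12; {[13,15],[15,17],[15,18]} hit by 15; {[18,21],[21,22]} hit by 21; {[22,23]} hit by 23.
Points: 1, 6, 12, 15, 21, 23 (6 total).

21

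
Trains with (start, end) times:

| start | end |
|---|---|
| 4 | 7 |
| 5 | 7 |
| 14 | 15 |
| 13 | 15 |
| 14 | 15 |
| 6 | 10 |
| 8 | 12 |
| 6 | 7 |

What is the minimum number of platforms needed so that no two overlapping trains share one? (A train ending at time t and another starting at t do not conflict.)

The answer is the maximum number of intervals overlapping at any instant.
starts: [4, 5, 6, 6, 8, 13, 14, 14]
ends:   [7, 7, 7, 10, 12, 15, 15, 15]
s4→1 s5→2 s6→3 s6→4  — peak 4.

4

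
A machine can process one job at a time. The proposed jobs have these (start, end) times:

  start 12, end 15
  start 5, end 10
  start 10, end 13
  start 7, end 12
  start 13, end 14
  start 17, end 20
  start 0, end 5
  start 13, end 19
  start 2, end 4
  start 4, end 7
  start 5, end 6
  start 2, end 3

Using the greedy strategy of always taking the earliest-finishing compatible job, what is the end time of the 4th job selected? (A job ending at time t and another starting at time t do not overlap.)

Sorted by end: (2,3)  (2,4)  (0,5)  (5,6)  (4,7)  (5,10)  (7,12)  (10,13)  (13,14)  (12,15)  (13,19)  (17,20)
take (2,3); skip (0,5); take (5,6); take (7,12); skip (10,13); take (13,14); skip (12,15); take (17,20).
Selected: (2,3) (5,6) (7,12) (13,14) (17,20)

14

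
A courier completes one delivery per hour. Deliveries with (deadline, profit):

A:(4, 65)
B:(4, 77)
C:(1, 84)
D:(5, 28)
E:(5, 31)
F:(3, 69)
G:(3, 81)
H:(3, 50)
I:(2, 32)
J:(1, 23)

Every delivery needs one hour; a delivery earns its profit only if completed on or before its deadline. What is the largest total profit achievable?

342

By profit: C(d1,84), G(d3,81), B(d4,77), F(d3,69), A(d4,65), H(d3,50), I(d2,32), E(d5,31), D(d5,28), J(d1,23)
C→slot 1; G→slot 3; B→slot 4; F→slot 2; A skipped; H skipped; I skipped; E→slot 5; D skipped; J skipped.
Profit = 84 + 69 + 81 + 77 + 31 = 342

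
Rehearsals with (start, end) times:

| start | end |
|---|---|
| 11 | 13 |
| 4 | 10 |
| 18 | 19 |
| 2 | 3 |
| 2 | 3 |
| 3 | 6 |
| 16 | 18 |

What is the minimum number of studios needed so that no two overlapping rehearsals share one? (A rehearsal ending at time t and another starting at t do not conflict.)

The answer is the maximum number of intervals overlapping at any instant.
starts: [2, 2, 3, 4, 11, 16, 18]
ends:   [3, 3, 6, 10, 13, 18, 19]
s2→1 s2→2  — peak 2.

2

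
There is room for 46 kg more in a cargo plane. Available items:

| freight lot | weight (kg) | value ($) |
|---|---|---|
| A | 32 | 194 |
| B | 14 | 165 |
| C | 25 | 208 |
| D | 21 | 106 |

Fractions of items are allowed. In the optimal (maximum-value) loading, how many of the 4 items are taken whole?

2

Greedy by value/weight ratio, highest first.
Order: B (165/14=11.79) > C (208/25=8.32) > A (194/32=6.06) > D (106/21=5.05)
Fill: take B (14 @ 165) → take C (25 @ 208) → take 7/32 of A → 42.44; 46/46 used.
2 item(s) taken whole; one partial (take 7/32 of A).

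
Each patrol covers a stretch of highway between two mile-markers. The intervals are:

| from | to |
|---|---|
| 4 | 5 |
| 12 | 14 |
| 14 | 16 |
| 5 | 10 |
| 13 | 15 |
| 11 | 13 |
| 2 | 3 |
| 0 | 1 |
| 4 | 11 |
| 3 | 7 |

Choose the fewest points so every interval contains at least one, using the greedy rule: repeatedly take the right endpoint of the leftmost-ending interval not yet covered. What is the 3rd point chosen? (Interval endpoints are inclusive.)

5

Process intervals by earliest right end; each time one isn't hit yet, stab at its right endpoint.
By right end: [0,1]  [2,3]  [4,5]  [3,7]  [5,10]  [4,11]  [11,13]  [12,14]  [13,15]  [14,16]
[0,1] uncovered → point at 1; [2,3] uncovered → point at 3; [4,5] uncovered → point at 5; [11,13] uncovered → point at 13; [14,16] uncovered → point at 16.
Points: 1, 3, 5, 13, 16 (5 total).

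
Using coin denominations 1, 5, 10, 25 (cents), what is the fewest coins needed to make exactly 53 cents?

53 − 2×25→3 − 3×1→0
Total coins = 2 + 3 = 5

5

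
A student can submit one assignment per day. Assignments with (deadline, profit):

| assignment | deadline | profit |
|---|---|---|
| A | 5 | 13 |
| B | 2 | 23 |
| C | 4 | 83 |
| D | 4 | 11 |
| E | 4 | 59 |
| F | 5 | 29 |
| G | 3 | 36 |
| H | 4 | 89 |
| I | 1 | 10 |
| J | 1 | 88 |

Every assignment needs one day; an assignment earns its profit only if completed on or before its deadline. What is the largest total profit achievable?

Profit order: H=89 J=88 C=83 E=59 G=36 F=29 B=23 A=13 D=11 I=10
Assign: H→slot 4, J→slot 1, C→slot 3, E→slot 2, G skipped, F→slot 5, B skipped, A skipped, D skipped, I skipped.
Slots: [1:J] [2:E] [3:C] [4:H] [5:F]
Profit = 88 + 59 + 83 + 89 + 29 = 348

348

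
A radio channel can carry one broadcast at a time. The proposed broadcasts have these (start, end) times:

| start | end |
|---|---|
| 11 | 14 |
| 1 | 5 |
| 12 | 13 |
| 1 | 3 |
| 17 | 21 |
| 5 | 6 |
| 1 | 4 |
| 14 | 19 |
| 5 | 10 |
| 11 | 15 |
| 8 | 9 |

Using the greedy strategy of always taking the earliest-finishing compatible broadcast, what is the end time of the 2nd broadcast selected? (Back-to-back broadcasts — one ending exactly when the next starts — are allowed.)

6

By end time: (1,3), (1,4), (1,5), (5,6), (8,9), (5,10), (12,13), (11,14), (11,15), (14,19), (17,21).
Pick (1,3); next start ≥ 3 → (5,6); next start ≥ 6 → (8,9); next start ≥ 9 → (12,13); next start ≥ 13 → (14,19).
Selected: (1,3) (5,6) (8,9) (12,13) (14,19)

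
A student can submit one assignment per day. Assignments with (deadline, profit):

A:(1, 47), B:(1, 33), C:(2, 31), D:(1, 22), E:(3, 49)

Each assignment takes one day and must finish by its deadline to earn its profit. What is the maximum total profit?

Sort by profit descending; place each in the latest free slot ≤ its deadline.
Profit order: E=49 A=47 B=33 C=31 D=22
Assign: E→slot 3, A→slot 1, B skipped, C→slot 2, D skipped.
Slots: [1:A] [2:C] [3:E]
Profit = 47 + 31 + 49 = 127

127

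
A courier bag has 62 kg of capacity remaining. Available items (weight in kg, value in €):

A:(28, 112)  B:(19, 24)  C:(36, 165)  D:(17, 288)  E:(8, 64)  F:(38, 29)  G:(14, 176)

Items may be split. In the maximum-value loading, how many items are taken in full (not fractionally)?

Greedy by value/weight ratio, highest first.
Ratios (sorted): D 16.94, G 12.57, E 8.00, C 4.58, A 4.00, B 1.26, F 0.76
take D (17 @ 288); take G (14 @ 176); take E (8 @ 64); take 23/36 of C → 105.42. Capacity used 62/62.
3 item(s) taken whole; one partial (take 23/36 of C).

3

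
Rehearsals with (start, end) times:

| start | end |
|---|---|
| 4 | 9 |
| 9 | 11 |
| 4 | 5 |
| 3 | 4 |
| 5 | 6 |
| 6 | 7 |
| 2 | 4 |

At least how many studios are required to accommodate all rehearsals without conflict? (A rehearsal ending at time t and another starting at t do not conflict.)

2

starts: [2, 3, 4, 4, 5, 6, 9]
ends:   [4, 4, 5, 6, 7, 9, 11]
s2→1 s3→2  — peak 2.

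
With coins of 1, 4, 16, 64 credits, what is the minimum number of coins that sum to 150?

150 = 2×64 + 1×16 + 1×4 + 2×1
Total coins = 2 + 1 + 1 + 2 = 6

6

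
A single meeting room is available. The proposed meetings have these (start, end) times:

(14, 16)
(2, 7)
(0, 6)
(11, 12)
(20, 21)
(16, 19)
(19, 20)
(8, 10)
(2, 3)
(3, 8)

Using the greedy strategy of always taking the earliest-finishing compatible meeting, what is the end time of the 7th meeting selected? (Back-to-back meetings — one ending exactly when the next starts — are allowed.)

Order by finish time; keep every interval that doesn't clash with the previous kept one.
Sorted by end: (2,3)  (0,6)  (2,7)  (3,8)  (8,10)  (11,12)  (14,16)  (16,19)  (19,20)  (20,21)
take (2,3); take (3,8); take (8,10); take (11,12); take (14,16); take (16,19); take (19,20); take (20,21).
Selected: (2,3) (3,8) (8,10) (11,12) (14,16) (16,19) (19,20) (20,21)

20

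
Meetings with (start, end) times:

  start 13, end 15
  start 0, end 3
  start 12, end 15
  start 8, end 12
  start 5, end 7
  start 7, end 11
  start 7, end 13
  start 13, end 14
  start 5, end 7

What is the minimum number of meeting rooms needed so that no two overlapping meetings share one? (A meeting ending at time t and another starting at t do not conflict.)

3

Events (time:±→running): 0:+→1 3:-→0 5:+→1 5:+→2 7:-→1 7:-→0 7:+→1 7:+→2 8:+→3 … peak 3.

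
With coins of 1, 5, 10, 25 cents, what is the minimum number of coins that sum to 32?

32 = 1×25 + 1×5 + 2×1
Total coins = 1 + 1 + 2 = 4

4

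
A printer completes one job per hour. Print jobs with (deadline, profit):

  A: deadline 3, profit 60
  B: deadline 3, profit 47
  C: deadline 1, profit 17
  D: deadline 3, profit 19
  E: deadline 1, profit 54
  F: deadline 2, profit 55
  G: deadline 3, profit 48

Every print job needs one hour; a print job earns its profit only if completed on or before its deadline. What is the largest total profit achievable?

Profit order: A=60 F=55 E=54 G=48 B=47 D=19 C=17
Assign: A→slot 3, F→slot 2, E→slot 1, G skipped, B skipped, D skipped, C skipped.
Slots: [1:E] [2:F] [3:A]
Profit = 54 + 55 + 60 = 169

169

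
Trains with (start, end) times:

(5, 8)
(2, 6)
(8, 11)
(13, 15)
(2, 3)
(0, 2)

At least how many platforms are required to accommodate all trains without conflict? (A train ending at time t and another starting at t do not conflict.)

2

Events (time:±→running): 0:+→1 2:-→0 2:+→1 2:+→2 … peak 2.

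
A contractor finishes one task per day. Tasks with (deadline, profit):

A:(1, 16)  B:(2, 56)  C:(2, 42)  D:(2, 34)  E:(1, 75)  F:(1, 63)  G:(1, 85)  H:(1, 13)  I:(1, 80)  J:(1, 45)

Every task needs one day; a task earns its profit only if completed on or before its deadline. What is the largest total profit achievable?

141

Sort by profit descending; place each in the latest free slot ≤ its deadline.
Profit order: G=85 I=80 E=75 F=63 B=56 J=45 C=42 D=34 A=16 H=13
Assign: G→slot 1, I skipped, E skipped, F skipped, B→slot 2, J skipped, C skipped, D skipped, A skipped, H skipped.
Slots: [1:G] [2:B]
Profit = 85 + 56 = 141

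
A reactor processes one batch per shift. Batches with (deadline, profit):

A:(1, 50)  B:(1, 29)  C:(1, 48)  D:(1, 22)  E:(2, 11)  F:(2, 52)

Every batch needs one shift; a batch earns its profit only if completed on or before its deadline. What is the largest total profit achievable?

By profit: F(d2,52), A(d1,50), C(d1,48), B(d1,29), D(d1,22), E(d2,11)
F→slot 2; A→slot 1; C skipped; B skipped; D skipped; E skipped.
Profit = 50 + 52 = 102

102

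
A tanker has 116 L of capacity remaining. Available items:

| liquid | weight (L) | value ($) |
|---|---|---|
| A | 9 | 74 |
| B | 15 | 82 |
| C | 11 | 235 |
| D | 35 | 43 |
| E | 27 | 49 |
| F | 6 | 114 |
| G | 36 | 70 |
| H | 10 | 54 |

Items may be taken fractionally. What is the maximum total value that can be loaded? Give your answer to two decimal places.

Order: C (235/11=21.36) > F (114/6=19.00) > A (74/9=8.22) > B (82/15=5.47) > H (54/10=5.40) > G (70/36=1.94) > E (49/27=1.81) > D (43/35=1.23)
Fill: take C (11 @ 235) → take F (6 @ 114) → take A (9 @ 74) → take B (15 @ 82) → take H (10 @ 54) → take G (36 @ 70) → take E (27 @ 49) → take 2/35 of D → 2.46; 116/116 used.
Total value = 680.46

680.46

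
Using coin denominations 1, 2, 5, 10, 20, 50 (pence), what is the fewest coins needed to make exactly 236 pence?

8

236 − 4×50→36 − 1×20→16 − 1×10→6 − 1×5→1 − 1×1→0
Total coins = 4 + 1 + 1 + 1 + 1 = 8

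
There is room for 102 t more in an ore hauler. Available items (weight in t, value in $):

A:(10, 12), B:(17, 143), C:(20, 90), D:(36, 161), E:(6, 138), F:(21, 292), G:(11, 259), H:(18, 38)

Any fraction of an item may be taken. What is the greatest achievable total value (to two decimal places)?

1042.75

Order: G (259/11=23.55) > E (138/6=23.00) > F (292/21=13.90) > B (143/17=8.41) > C (90/20=4.50) > D (161/36=4.47) > H (38/18=2.11) > A (12/10=1.20)
Fill: take G (11 @ 259) → take E (6 @ 138) → take F (21 @ 292) → take B (17 @ 143) → take C (20 @ 90) → take 27/36 of D → 120.75; 102/102 used.
Total value = 1042.75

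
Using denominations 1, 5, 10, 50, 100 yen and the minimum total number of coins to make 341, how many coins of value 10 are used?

Greedy: take as many of the largest coin as possible, then repeat with the remainder.
341 − 3×100→41 − 4×10→1 − 1×1→0
Count of 10: 4

4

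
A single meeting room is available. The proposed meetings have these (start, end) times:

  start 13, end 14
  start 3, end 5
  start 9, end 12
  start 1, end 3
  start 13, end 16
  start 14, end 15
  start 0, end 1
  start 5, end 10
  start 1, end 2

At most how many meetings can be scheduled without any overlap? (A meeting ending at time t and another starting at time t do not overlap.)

6

Greedy by earliest finish: after sorting by end time, pick each interval compatible with the last pick.
By end time: (0,1), (1,2), (1,3), (3,5), (5,10), (9,12), (13,14), (14,15), (13,16).
Pick (0,1); next start ≥ 1 → (1,2); next start ≥ 2 → (3,5); next start ≥ 5 → (5,10); next start ≥ 10 → (13,14); next start ≥ 14 → (14,15).
Selected 6 meetings.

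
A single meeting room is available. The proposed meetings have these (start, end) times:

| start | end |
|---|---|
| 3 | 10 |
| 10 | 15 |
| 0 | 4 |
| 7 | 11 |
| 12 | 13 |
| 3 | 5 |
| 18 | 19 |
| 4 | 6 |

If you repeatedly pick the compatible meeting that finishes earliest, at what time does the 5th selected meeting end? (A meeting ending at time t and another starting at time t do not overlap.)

Sorted by end: (0,4)  (3,5)  (4,6)  (3,10)  (7,11)  (12,13)  (10,15)  (18,19)
take (0,4); skip (3,5); take (4,6); take (7,11); take (12,13); skip (10,15); take (18,19).
Selected: (0,4) (4,6) (7,11) (12,13) (18,19)

19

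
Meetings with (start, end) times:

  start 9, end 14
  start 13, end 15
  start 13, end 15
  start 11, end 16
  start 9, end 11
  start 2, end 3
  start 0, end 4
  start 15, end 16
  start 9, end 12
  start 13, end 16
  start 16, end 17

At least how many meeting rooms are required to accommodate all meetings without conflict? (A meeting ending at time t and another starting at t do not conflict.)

Events (time:±→running): 0:+→1 2:+→2 3:-→1 4:-→0 9:+→1 9:+→2 9:+→3 11:-→2 11:+→3 12:-→2 13:+→3 13:+→4 13:+→5 … peak 5.

5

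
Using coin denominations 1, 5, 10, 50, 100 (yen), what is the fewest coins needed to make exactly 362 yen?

Greedy: take as many of the largest coin as possible, then repeat with the remainder.
362 = 3×100 + 1×50 + 1×10 + 2×1
Total coins = 3 + 1 + 1 + 2 = 7

7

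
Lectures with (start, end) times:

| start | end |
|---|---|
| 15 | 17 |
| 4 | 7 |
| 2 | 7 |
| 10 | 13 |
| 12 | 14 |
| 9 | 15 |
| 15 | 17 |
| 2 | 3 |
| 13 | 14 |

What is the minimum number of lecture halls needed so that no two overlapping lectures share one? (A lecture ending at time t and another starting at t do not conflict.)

Count concurrent intervals with a sweep; the peak is the room count.
starts: [2, 2, 4, 9, 10, 12, 13, 15, 15]
ends:   [3, 7, 7, 13, 14, 14, 15, 17, 17]
s2→1 s2→2 e3→1 s4→2 e7→1 e7→0 s9→1 s10→2 s12→3  — peak 3.

3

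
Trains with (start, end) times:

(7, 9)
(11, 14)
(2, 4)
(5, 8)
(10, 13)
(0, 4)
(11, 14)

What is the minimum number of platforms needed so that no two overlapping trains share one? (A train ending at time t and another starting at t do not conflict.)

3

The answer is the maximum number of intervals overlapping at any instant.
starts: [0, 2, 5, 7, 10, 11, 11]
ends:   [4, 4, 8, 9, 13, 14, 14]
s0→1 s2→2 e4→1 e4→0 s5→1 s7→2 e8→1 e9→0 s10→1 s11→2 s11→3  — peak 3.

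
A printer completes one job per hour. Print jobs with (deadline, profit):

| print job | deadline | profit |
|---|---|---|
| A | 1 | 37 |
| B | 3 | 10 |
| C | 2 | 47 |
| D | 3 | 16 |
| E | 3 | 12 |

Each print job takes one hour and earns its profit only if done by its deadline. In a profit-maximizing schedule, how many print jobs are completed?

Sort by profit descending; place each in the latest free slot ≤ its deadline.
Profit order: C=47 A=37 D=16 E=12 B=10
Assign: C→slot 2, A→slot 1, D→slot 3, E skipped, B skipped.
Slots: [1:A] [2:C] [3:D]
3 of 5 scheduled.

3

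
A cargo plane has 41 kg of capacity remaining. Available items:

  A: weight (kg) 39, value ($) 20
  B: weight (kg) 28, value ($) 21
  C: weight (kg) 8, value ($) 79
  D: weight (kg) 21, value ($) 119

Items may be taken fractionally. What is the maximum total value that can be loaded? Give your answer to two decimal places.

Ratios (sorted): C 9.88, D 5.67, B 0.75, A 0.51
take C (8 @ 79); take D (21 @ 119); take 12/28 of B → 9.00. Capacity used 41/41.
Total value = 207.00

207.00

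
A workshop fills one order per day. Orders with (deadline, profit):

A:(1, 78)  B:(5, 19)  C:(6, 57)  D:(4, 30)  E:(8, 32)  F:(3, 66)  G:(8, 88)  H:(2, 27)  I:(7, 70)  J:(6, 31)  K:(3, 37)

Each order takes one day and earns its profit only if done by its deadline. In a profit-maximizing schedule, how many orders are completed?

By profit: G(d8,88), A(d1,78), I(d7,70), F(d3,66), C(d6,57), K(d3,37), E(d8,32), J(d6,31), D(d4,30), H(d2,27), B(d5,19)
G→slot 8; A→slot 1; I→slot 7; F→slot 3; C→slot 6; K→slot 2; E→slot 5; J→slot 4; D skipped; H skipped; B skipped.
8 of 11 scheduled.

8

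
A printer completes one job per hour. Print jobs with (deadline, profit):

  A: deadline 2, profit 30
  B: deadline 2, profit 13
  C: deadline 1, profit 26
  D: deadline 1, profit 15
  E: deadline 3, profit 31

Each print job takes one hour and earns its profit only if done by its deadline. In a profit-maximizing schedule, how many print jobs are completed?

Sort by profit descending; place each in the latest free slot ≤ its deadline.
By profit: E(d3,31), A(d2,30), C(d1,26), D(d1,15), B(d2,13)
E→slot 3; A→slot 2; C→slot 1; D skipped; B skipped.
3 of 5 scheduled.

3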